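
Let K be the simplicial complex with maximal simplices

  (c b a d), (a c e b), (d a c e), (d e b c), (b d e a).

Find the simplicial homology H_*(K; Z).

H_0 ≅ Z,  H_1 = 0,  H_2 = 0,  H_3 ≅ Z.

K has 5 vertices, 10 edges, 10 triangles, 5 3-simplices.
rank ∂_0 = 0, rank ∂_1 = 4 ⇒ b_0 = 5 − 0 − 4 = 1; all invariant factors of ∂_1 are 1 so no torsion. So H_0 = Z.
rank ∂_1 = 4, rank ∂_2 = 6 ⇒ b_1 = 10 − 4 − 6 = 0; all invariant factors of ∂_2 are 1 so no torsion. So H_1 = 0.
rank ∂_2 = 6, rank ∂_3 = 4 ⇒ b_2 = 10 − 6 − 4 = 0; all invariant factors of ∂_3 are 1 so no torsion. So H_2 = 0.
rank ∂_3 = 4, rank ∂_4 = 0 ⇒ b_3 = 5 − 4 − 0 = 1. So H_3 = Z.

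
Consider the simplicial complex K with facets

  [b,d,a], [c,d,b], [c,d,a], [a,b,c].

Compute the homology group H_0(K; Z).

Take the total order a < b < c < d on the vertex set. Then K (dimension 2) consists of the simplices:

  0-simplices (4): a, b, c, d
  1-simplices (6): ab, ac, ad, bc, bd, cd
  2-simplices (4): abc, abd, acd, bcd

giving chain groups C_0 ≅ Z^4, C_1 ≅ Z^6, C_2 ≅ Z^4.

∂_1: C_1 → C_0 maps an edge to its endpoints' difference, ∂[p,q] = q − p. For instance
  ∂bd = d − b.
The resulting 4×6 matrix has rank 3, and its Smith normal form has invariant factors (1,1,1).

Boundary ∂_2: C_2 → C_1 acts by ∂[p,q,r] = [q,r] − [p,r] + [p,q]. For instance
  ∂bcd = cd − bd + bc,
  ∂acd = cd − ad + ac.
As a 6×4 matrix over Z this has rank 3, with invariant factors (1,1,1).

Reading off H_k = ker ∂_k / im ∂_{k+1}:

  H_0: rank C_0 − rank ∂_1 = 4 − 3 = 1, and the invariant factors of ∂_1 are all 1, so H_0 = Z.

H_0 ≅ Z.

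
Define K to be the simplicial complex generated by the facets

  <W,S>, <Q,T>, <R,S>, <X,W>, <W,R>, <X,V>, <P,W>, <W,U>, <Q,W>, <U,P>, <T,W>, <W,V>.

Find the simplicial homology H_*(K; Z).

Order the vertices as P < Q < R < S < T < U < V < W < X. Listing each simplex with vertices in this order, K has dimension 1 with simplices:

  0-simplices (9): P, Q, R, S, T, U, V, W, X
  1-simplices (12): PU, PW, QT, QW, RS, RW, SW, TW, UW, VW, VX, WX

giving chain groups C_0 ≅ Z^9, C_1 ≅ Z^12.

The boundary map ∂_1: C_1 → C_0 maps an edge to its endpoints' difference, ∂[p,q] = q − p.
This gives a 9×12 integer matrix of rank 8; reducing to Smith normal form yields diagonal entries (1,1,1,1,1,1,1,1).

Computing H_k = (kernel of ∂_k) / (image of ∂_{k+1}):

  H_0: rank C_0 − rank ∂_1 = 9 − 8 = 1, and the invariant factors of ∂_1 are all 1, so H_0 ≅ Z.
  H_1: rank ker ∂_1 − rank ∂_2 = (12 − 8) − 0 = 4, and there is no ∂_2, so H_1 ≅ Z^4.

(K is a triangulation of a wedge of 4 circles.)

H_0 = Z,  H_1 = Z^4.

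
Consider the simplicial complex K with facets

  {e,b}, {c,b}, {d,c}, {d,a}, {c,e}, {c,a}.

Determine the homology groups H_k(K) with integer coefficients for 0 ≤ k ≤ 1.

We work with the vertex ordering a < b < c < d < e. The simplices of K, each written with vertices in increasing order, are:

  0-simplices (5): a, b, c, d, e
  1-simplices (6): ac, ad, bc, be, cd, ce

Hence C_0 ≅ Z^5, C_1 ≅ Z^6.

∂_1: C_1 → C_0 is given by ∂[p,q] = [q] − [p]. For instance
  ∂bc = c − b.
The resulting 5×6 matrix has rank 4, and its Smith normal form has invariant factors (1,1,1,1).

From H_k ≅ ker(∂_k) / im(∂_{k+1}) we obtain:

  H_0: rank C_0 − rank ∂_1 = 5 − 4 = 1, and the invariant factors of ∂_1 are all 1, so H_0 ≅ Z.
  H_1: rank ker ∂_1 − rank ∂_2 = (6 − 4) − 0 = 2, and there is no ∂_2, so H_1 ≅ Z^2.

H_0 ≅ Z,  H_1 ≅ Z^2.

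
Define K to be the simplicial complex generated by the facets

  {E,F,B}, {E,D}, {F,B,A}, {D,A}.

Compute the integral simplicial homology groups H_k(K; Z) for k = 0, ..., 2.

H_0 ≅ Z,  H_1 ≅ Z,  H_2 = 0.

Fix the vertex order A < B < D < E < F and write every simplex with vertices in increasing order. Then dim K = 2 and the simplices of K are:

  0-simplices (5): A, B, D, E, F
  1-simplices (7): AB, AD, AF, BE, BF, DE, EF
  2-simplices (2): ABF, BEF

Hence C_0 ≅ Z^5, C_1 ≅ Z^7, C_2 ≅ Z^2.

The boundary map ∂_1: C_1 → C_0 sends each edge [p,q] (with p < q) to q − p. For instance
  ∂BF = F − B.
This gives a 5×7 integer matrix of rank 4; reducing to Smith normal form yields diagonal entries (1,1,1,1).

Boundary ∂_2: C_2 → C_1 sends each 2-simplex [p,q,r] to [q,r] − [p,r] + [p,q]. For instance
  ∂ABF = BF − AF + AB,
  ∂BEF = EF − BF + BE.
As a 7×2 matrix over Z this has rank 2, with invariant factors (1,1).

Reading off H_k = ker ∂_k / im ∂_{k+1}:

  H_0: rank C_0 − rank ∂_1 = 5 − 4 = 1, and the invariant factors of ∂_1 are all 1, so H_0 ≅ Z.
  H_1: rank ker ∂_1 − rank ∂_2 = (7 − 4) − 2 = 1, and the invariant factors of ∂_2 are all 1, so H_1 ≅ Z.
  H_2: rank ker ∂_2 − rank ∂_3 = (2 − 2) − 0 = 0, and there is no ∂_3, so H_2 ≅ 0.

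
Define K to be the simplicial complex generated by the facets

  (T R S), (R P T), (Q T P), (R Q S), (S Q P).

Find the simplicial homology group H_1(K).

Fix the vertex order P < Q < R < S < T and write every simplex with vertices in increasing order. Then dim K = 2 and the simplices of K are:

  0-simplices (5): P, Q, R, S, T
  1-simplices (10): PQ, PR, PS, PT, QR, QS, QT, RS, RT, ST
  2-simplices (5): PQS, PQT, PRT, QRS, RST

Hence C_0 ≅ Z^5, C_1 ≅ Z^10, C_2 ≅ Z^5.

∂_1: C_1 → C_0 is given by ∂[p,q] = [q] − [p]. For instance
  ∂PT = T − P.
The 5×10 boundary matrix has rank 4 and Smith normal form diag(1,1,1,1).

Boundary ∂_2: C_2 → C_1 acts by ∂[p,q,r] = [q,r] − [p,r] + [p,q]. For instance
  ∂RST = ST − RT + RS,
  ∂PRT = RT − PT + PR.
The resulting 10×5 matrix has rank 5, and its Smith normal form has invariant factors (1,1,1,1,1).

Computing H_k = (kernel of ∂_k) / (image of ∂_{k+1}):

  H_1: rank ker ∂_1 − rank ∂_2 = (10 − 4) − 5 = 1, and the invariant factors of ∂_2 are all 1, so H_1 ≅ Z.

(K is a triangulation of the Möbius band.)

H_1 ≅ Z.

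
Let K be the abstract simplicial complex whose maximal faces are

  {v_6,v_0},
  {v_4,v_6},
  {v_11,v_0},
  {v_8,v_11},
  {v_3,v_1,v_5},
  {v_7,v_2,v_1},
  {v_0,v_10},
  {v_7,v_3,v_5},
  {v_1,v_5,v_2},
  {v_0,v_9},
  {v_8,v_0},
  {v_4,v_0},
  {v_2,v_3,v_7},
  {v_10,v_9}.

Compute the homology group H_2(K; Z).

Take the total order v_0 < v_1 < v_2 < v_3 < v_4 < v_5 < v_6 < v_7 < v_8 < v_9 < v_10 < v_11 on the vertex set. Then K (dimension 2) consists of the simplices:

  0-simplices (12): [v_0], [v_1], [v_2], [v_3], [v_4], [v_5], [v_6], [v_7], [v_8], [v_9], [v_10], [v_11]
  1-simplices (19): (19 of them)
  2-simplices (5): [v_1,v_2,v_5], [v_1,v_2,v_7], [v_1,v_3,v_5], [v_2,v_3,v_7], [v_3,v_5,v_7]

so the chain groups are C_0 ≅ Z^12, C_1 ≅ Z^19, C_2 ≅ Z^5.

The boundary map ∂_1: C_1 → C_0 sends each edge [p,q] (with p < q) to q − p.
The 12×19 boundary matrix has rank 10 and Smith normal form diag(1,1,1,1,1,1,1,1,1,1).

∂_2: C_2 → C_1 sends each 2-simplex [p,q,r] to [q,r] − [p,r] + [p,q]. For instance
  ∂[v_1,v_2,v_5] = [v_2,v_5] − [v_1,v_5] + [v_1,v_2],
  ∂[v_2,v_3,v_7] = [v_3,v_7] − [v_2,v_7] + [v_2,v_3].
This gives a 19×5 integer matrix of rank 5; reducing to Smith normal form yields diagonal entries (1,1,1,1,1).

From H_k ≅ ker(∂_k) / im(∂_{k+1}) we obtain:

  H_2: rank ker ∂_2 − rank ∂_3 = (5 − 5) − 0 = 0, and there is no ∂_3, so H_2 ≅ 0.

H_2 = 0.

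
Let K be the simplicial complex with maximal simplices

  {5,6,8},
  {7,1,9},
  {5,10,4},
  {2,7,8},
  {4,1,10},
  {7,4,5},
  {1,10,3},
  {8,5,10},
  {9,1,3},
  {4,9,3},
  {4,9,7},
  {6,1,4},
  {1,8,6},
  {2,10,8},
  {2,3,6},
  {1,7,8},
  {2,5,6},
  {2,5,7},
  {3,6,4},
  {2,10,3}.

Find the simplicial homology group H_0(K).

H_0 = Z.

Order the vertices as 1 < 2 < 3 < 4 < 5 < 6 < 7 < 8 < 9 < 10. Listing each simplex with vertices in this order, K has dimension 2 with simplices:

  0-simplices (10): [1], [2], [3], [4], [5], [6], [7], [8], [9], [10]
  1-simplices (30): (30 of them)
  2-simplices (20): (20 of them)

so the chain groups are C_0 ≅ Z^10, C_1 ≅ Z^30, C_2 ≅ Z^20.

∂_1: C_1 → C_0 sends each edge [p,q] (with p < q) to q − p. For instance
  ∂[1,3] = [3] − [1].
This gives a 10×30 integer matrix of rank 9; reducing to Smith normal form yields diagonal entries (1,1,1,1,1,1,1,1,1).

∂_2: C_2 → C_1 maps a triangle to the signed sum of its edges. For instance
  ∂[2,8,10] = [8,10] − [2,10] + [2,8],
  ∂[1,4,6] = [4,6] − [1,6] + [1,4].
This gives a 30×20 integer matrix of rank 20; reducing to Smith normal form yields diagonal entries (1,1,1,1,1,1,1,1,1,1,1,1,1,1,1,1,1,1,1,2).

From H_k ≅ ker(∂_k) / im(∂_{k+1}) we obtain:

  H_0: rank C_0 − rank ∂_1 = 10 − 9 = 1, and the invariant factors of ∂_1 are all 1, so H_0 = Z.

(K is a triangulation of the Klein bottle.)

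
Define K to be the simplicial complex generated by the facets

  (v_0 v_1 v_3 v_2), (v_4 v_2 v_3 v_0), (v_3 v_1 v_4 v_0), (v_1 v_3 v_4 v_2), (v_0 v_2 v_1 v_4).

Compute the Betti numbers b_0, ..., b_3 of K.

We work with the vertex ordering v_0 < v_1 < v_2 < v_3 < v_4. The simplices of K, each written with vertices in increasing order, are:

  0-simplices (5): [v_0], [v_1], [v_2], [v_3], [v_4]
  1-simplices (10): [v_0,v_1], [v_0,v_2], [v_0,v_3], [v_0,v_4], [v_1,v_2], [v_1,v_3], [v_1,v_4], [v_2,v_3], [v_2,v_4], [v_3,v_4]
  2-simplices (10): [v_0,v_1,v_2], [v_0,v_1,v_3], [v_0,v_1,v_4], [v_0,v_2,v_3], [v_0,v_2,v_4], [v_0,v_3,v_4], [v_1,v_2,v_3], [v_1,v_2,v_4], [v_1,v_3,v_4], [v_2,v_3,v_4]
  3-simplices (5): [v_0,v_1,v_2,v_3], [v_0,v_1,v_2,v_4], [v_0,v_1,v_3,v_4], [v_0,v_2,v_3,v_4], [v_1,v_2,v_3,v_4]

Hence C_0 ≅ Z^5, C_1 ≅ Z^10, C_2 ≅ Z^10, C_3 ≅ Z^5.

The boundary map ∂_1: C_1 → C_0 sends each edge [p,q] (with p < q) to q − p. For instance
  ∂[v_2,v_4] = [v_4] − [v_2].
This gives a 5×10 integer matrix of rank 4; reducing to Smith normal form yields diagonal entries (1,1,1,1).

The boundary map ∂_2: C_2 → C_1 acts by ∂[p,q,r] = [q,r] − [p,r] + [p,q]. For instance
  ∂[v_0,v_1,v_3] = [v_1,v_3] − [v_0,v_3] + [v_0,v_1],
  ∂[v_0,v_1,v_4] = [v_1,v_4] − [v_0,v_4] + [v_0,v_1].
The 10×10 boundary matrix has rank 6 and Smith normal form diag(1,1,1,1,1,1).

The boundary map ∂_3: C_3 → C_2 sends each 3-simplex σ to the alternating sum Σ_i (−1)^i (σ with its i-th vertex removed). For instance
  ∂[v_0,v_2,v_3,v_4] = [v_2,v_3,v_4] − [v_0,v_3,v_4] + [v_0,v_2,v_4] − [v_0,v_2,v_3],
  ∂[v_0,v_1,v_2,v_3] = [v_1,v_2,v_3] − [v_0,v_2,v_3] + [v_0,v_1,v_3] − [v_0,v_1,v_2].
This gives a 10×5 integer matrix of rank 4; reducing to Smith normal form yields diagonal entries (1,1,1,1).

Computing H_k = (kernel of ∂_k) / (image of ∂_{k+1}):

  H_0: rank C_0 − rank ∂_1 = 5 − 4 = 1, and the invariant factors of ∂_1 are all 1, so H_0 = Z.
  H_1: rank ker ∂_1 − rank ∂_2 = (10 − 4) − 6 = 0, and the invariant factors of ∂_2 are all 1, so H_1 = 0.
  H_2: rank ker ∂_2 − rank ∂_3 = (10 − 6) − 4 = 0, and the invariant factors of ∂_3 are all 1, so H_2 = 0.
  H_3: rank ker ∂_3 − rank ∂_4 = (5 − 4) − 0 = 1, and there is no ∂_4, so H_3 = Z.

As a check, the Euler characteristic is 5 − 10 + 10 − 5 = 0, which agrees with 1 − 0 + 0 − 1 = 0.
(K is a triangulation of the 3-sphere S^3.)

Hence the Betti numbers are b_0 = 1, b_1 = 0, b_2 = 0, b_3 = 1.

b_0 = 1, b_1 = 0, b_2 = 0, b_3 = 1.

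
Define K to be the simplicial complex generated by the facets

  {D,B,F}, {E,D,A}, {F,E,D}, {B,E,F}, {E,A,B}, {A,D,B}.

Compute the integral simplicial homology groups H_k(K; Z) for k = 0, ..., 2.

H_0 = Z,  H_1 = 0,  H_2 = Z.

K has 5 vertices, 9 edges, 6 triangles.
rank ∂_0 = 0, rank ∂_1 = 4 ⇒ b_0 = 5 − 0 − 4 = 1; all invariant factors of ∂_1 are 1 so no torsion. So H_0 ≅ Z.
rank ∂_1 = 4, rank ∂_2 = 5 ⇒ b_1 = 9 − 4 − 5 = 0; all invariant factors of ∂_2 are 1 so no torsion. So H_1 ≅ 0.
rank ∂_2 = 5, rank ∂_3 = 0 ⇒ b_2 = 6 − 5 − 0 = 1. So H_2 ≅ Z.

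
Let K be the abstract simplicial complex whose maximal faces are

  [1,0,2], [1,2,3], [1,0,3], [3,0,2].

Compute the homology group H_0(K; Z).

K has 4 vertices, 6 edges, 4 triangles.
rank ∂_0 = 0, rank ∂_1 = 3 ⇒ b_0 = 4 − 0 − 3 = 1; all invariant factors of ∂_1 are 1 so no torsion. So H_0 = Z.

H_0 = Z.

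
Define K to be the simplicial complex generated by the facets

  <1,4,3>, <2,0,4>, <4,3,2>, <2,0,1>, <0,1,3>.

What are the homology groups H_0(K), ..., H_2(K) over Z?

H_0 = Z,  H_1 = Z,  H_2 = 0.

K has 5 vertices, 10 edges, 5 triangles.
rank ∂_0 = 0, rank ∂_1 = 4 ⇒ b_0 = 5 − 0 − 4 = 1; all invariant factors of ∂_1 are 1 so no torsion. So H_0 = Z.
rank ∂_1 = 4, rank ∂_2 = 5 ⇒ b_1 = 10 − 4 − 5 = 1; all invariant factors of ∂_2 are 1 so no torsion. So H_1 = Z.
rank ∂_2 = 5, rank ∂_3 = 0 ⇒ b_2 = 5 − 5 − 0 = 0. So H_2 = 0.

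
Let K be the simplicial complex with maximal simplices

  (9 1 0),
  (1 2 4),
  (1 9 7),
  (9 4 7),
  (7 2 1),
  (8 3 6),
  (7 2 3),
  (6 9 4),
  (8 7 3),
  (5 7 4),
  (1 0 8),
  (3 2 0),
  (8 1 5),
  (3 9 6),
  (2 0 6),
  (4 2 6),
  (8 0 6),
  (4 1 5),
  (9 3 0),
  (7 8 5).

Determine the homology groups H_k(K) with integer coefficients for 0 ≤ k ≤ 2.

H_0 = Z,  H_1 = Z ⊕ Z/2Z,  H_2 = 0.

We work with the vertex ordering 0 < 1 < 2 < 3 < 4 < 5 < 6 < 7 < 8 < 9. The simplices of K, each written with vertices in increasing order, are:

  0-simplices (10): [0], [1], [2], [3], [4], [5], [6], [7], [8], [9]
  1-simplices (30): (30 of them)
  2-simplices (20): (20 of them)

Hence C_0 ≅ Z^10, C_1 ≅ Z^30, C_2 ≅ Z^20.

Boundary ∂_1: C_1 → C_0 sends each edge [p,q] (with p < q) to q − p.
This gives a 10×30 integer matrix of rank 9; reducing to Smith normal form yields diagonal entries (1,1,1,1,1,1,1,1,1).

The boundary map ∂_2: C_2 → C_1 acts by ∂[p,q,r] = [q,r] − [p,r] + [p,q]. For instance
  ∂[1,5,8] = [5,8] − [1,8] + [1,5],
  ∂[4,5,7] = [5,7] − [4,7] + [4,5].
The resulting 30×20 matrix has rank 20, and its Smith normal form has invariant factors (1,1,1,1,1,1,1,1,1,1,1,1,1,1,1,1,1,1,1,2).

From H_k ≅ ker(∂_k) / im(∂_{k+1}) we obtain:

  H_0: rank C_0 − rank ∂_1 = 10 − 9 = 1, and the invariant factors of ∂_1 are all 1, so H_0 = Z.
  H_1: rank ker ∂_1 − rank ∂_2 = (30 − 9) − 20 = 1, and ∂_2 has invariant factor 2 > 1, so H_1 = Z ⊕ Z/2Z.
  H_2: rank ker ∂_2 − rank ∂_3 = (20 − 20) − 0 = 0, and there is no ∂_3, so H_2 = 0.

As a check, the Euler characteristic is 10 − 30 + 20 = 0, which agrees with 1 − 1 + 0 = 0.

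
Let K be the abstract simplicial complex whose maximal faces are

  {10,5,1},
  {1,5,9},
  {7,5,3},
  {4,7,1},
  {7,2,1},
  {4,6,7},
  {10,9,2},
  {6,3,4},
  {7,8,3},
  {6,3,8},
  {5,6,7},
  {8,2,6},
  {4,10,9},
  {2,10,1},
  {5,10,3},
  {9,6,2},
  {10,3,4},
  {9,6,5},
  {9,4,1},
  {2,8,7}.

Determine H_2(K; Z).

H_2 = 0.

Fix the vertex order 1 < 2 < 3 < 4 < 5 < 6 < 7 < 8 < 9 < 10 and write every simplex with vertices in increasing order. Then dim K = 2 and the simplices of K are:

  0-simplices (10): [1], [2], [3], [4], [5], [6], [7], [8], [9], [10]
  1-simplices (30): (30 of them)
  2-simplices (20): (20 of them)

giving chain groups C_0 ≅ Z^10, C_1 ≅ Z^30, C_2 ≅ Z^20.

∂_1: C_1 → C_0 maps an edge to its endpoints' difference, ∂[p,q] = q − p. For instance
  ∂[2,8] = [8] − [2].
The resulting 10×30 matrix has rank 9, and its Smith normal form has invariant factors (1,1,1,1,1,1,1,1,1).

The boundary map ∂_2: C_2 → C_1 sends each 2-simplex [p,q,r] to [q,r] − [p,r] + [p,q]. For instance
  ∂[2,9,10] = [9,10] − [2,10] + [2,9],
  ∂[1,5,10] = [5,10] − [1,10] + [1,5].
As a 30×20 matrix over Z this has rank 20, with invariant factors (1,1,1,1,1,1,1,1,1,1,1,1,1,1,1,1,1,1,1,2).

Now H_k = ker ∂_k / im ∂_{k+1}, so:

  H_2: rank ker ∂_2 − rank ∂_3 = (20 − 20) − 0 = 0, and there is no ∂_3, so H_2 ≅ 0.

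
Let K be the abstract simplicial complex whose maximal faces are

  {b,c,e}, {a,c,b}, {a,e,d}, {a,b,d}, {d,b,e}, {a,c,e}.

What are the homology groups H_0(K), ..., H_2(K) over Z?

H_0 ≅ Z,  H_1 = 0,  H_2 ≅ Z.

Take the total order a < b < c < d < e on the vertex set. Then K (dimension 2) consists of the simplices:

  0-simplices (5): a, b, c, d, e
  1-simplices (9): ab, ac, ad, ae, bc, bd, be, ce, de
  2-simplices (6): abc, abd, ace, ade, bce, bde

so the chain groups are C_0 ≅ Z^5, C_1 ≅ Z^9, C_2 ≅ Z^6.

∂_1: C_1 → C_0 is given by ∂[p,q] = [q] − [p]. For instance
  ∂ae = e − a.
This gives a 5×9 integer matrix of rank 4; reducing to Smith normal form yields diagonal entries (1,1,1,1).

Boundary ∂_2: C_2 → C_1 acts by ∂[p,q,r] = [q,r] − [p,r] + [p,q]. For instance
  ∂ade = de − ae + ad,
  ∂abd = bd − ad + ab.
The resulting 9×6 matrix has rank 5, and its Smith normal form has invariant factors (1,1,1,1,1).

From H_k ≅ ker(∂_k) / im(∂_{k+1}) we obtain:

  H_0: rank C_0 − rank ∂_1 = 5 − 4 = 1, and the invariant factors of ∂_1 are all 1, so H_0 ≅ Z.
  H_1: rank ker ∂_1 − rank ∂_2 = (9 − 4) − 5 = 0, and the invariant factors of ∂_2 are all 1, so H_1 ≅ 0.
  H_2: rank ker ∂_2 − rank ∂_3 = (6 − 5) − 0 = 1, and there is no ∂_3, so H_2 ≅ Z.

As a check, the Euler characteristic is 5 − 9 + 6 = 2, which agrees with 1 − 0 + 1 = 2.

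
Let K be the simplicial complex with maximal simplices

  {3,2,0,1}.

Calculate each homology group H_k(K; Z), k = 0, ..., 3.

We work with the vertex ordering 0 < 1 < 2 < 3. The simplices of K, each written with vertices in increasing order, are:

  0-simplices (4): [0], [1], [2], [3]
  1-simplices (6): [0,1], [0,2], [0,3], [1,2], [1,3], [2,3]
  2-simplices (4): [0,1,2], [0,1,3], [0,2,3], [1,2,3]
  3-simplices (1): [0,1,2,3]

giving chain groups C_0 ≅ Z^4, C_1 ≅ Z^6, C_2 ≅ Z^4, C_3 ≅ Z^1.

The boundary map ∂_1: C_1 → C_0 maps an edge to its endpoints' difference, ∂[p,q] = q − p.
The 4×6 boundary matrix has rank 3 and Smith normal form diag(1,1,1).

Boundary ∂_2: C_2 → C_1 acts by ∂[p,q,r] = [q,r] − [p,r] + [p,q]. For instance
  ∂[0,2,3] = [2,3] − [0,3] + [0,2],
  ∂[0,1,3] = [1,3] − [0,3] + [0,1].
The 6×4 boundary matrix has rank 3 and Smith normal form diag(1,1,1).

The boundary map ∂_3: C_3 → C_2 sends each 3-simplex σ to the alternating sum Σ_i (−1)^i (σ with its i-th vertex removed). For instance
  ∂[0,1,2,3] = [1,2,3] − [0,2,3] + [0,1,3] − [0,1,2].
The 4×1 boundary matrix has rank 1 and Smith normal form diag(1).

Now H_k = ker ∂_k / im ∂_{k+1}, so:

  H_0: rank C_0 − rank ∂_1 = 4 − 3 = 1, and the invariant factors of ∂_1 are all 1, so H_0 = Z.
  H_1: rank ker ∂_1 − rank ∂_2 = (6 − 3) − 3 = 0, and the invariant factors of ∂_2 are all 1, so H_1 = 0.
  H_2: rank ker ∂_2 − rank ∂_3 = (4 − 3) − 1 = 0, and the invariant factors of ∂_3 are all 1, so H_2 = 0.
  H_3: rank ker ∂_3 − rank ∂_4 = (1 − 1) − 0 = 0, and there is no ∂_4, so H_3 = 0.

H_0 = Z,  H_1 = 0,  H_2 = 0,  H_3 = 0.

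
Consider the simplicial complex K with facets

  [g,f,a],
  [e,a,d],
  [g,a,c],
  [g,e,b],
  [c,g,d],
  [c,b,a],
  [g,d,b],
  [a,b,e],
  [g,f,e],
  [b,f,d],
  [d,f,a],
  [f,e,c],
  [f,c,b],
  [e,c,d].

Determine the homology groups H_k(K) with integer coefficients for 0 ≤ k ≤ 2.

H_0 ≅ Z,  H_1 ≅ Z^2,  H_2 ≅ Z.

We work with the vertex ordering a < b < c < d < e < f < g. The simplices of K, each written with vertices in increasing order, are:

  0-simplices (7): a, b, c, d, e, f, g
  1-simplices (21): ab, ac, ad, ae, af, ag, bc, bd, be, bf, bg, cd, ce, cf, cg, de, df, dg, ef, eg, fg
  2-simplices (14): abc, abe, acg, ade, adf, afg, bcf, bdf, bdg, beg, cde, cdg, cef, efg

so the chain groups are C_0 ≅ Z^7, C_1 ≅ Z^21, C_2 ≅ Z^14.

∂_1: C_1 → C_0 is given by ∂[p,q] = [q] − [p]. For instance
  ∂bc = c − b.
The resulting 7×21 matrix has rank 6, and its Smith normal form has invariant factors (1,1,1,1,1,1).

The boundary map ∂_2: C_2 → C_1 maps a triangle to the signed sum of its edges. For instance
  ∂abc = bc − ac + ab,
  ∂cef = ef − cf + ce.
As a 21×14 matrix over Z this has rank 13, with invariant factors (1,1,1,1,1,1,1,1,1,1,1,1,1).

Now H_k = ker ∂_k / im ∂_{k+1}, so:

  H_0: rank C_0 − rank ∂_1 = 7 − 6 = 1, and the invariant factors of ∂_1 are all 1, so H_0 ≅ Z.
  H_1: rank ker ∂_1 − rank ∂_2 = (21 − 6) − 13 = 2, and the invariant factors of ∂_2 are all 1, so H_1 ≅ Z^2.
  H_2: rank ker ∂_2 − rank ∂_3 = (14 − 13) − 0 = 1, and there is no ∂_3, so H_2 ≅ Z.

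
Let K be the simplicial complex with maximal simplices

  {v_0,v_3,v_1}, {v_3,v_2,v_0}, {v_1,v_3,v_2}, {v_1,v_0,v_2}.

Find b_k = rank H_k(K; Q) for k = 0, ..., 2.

We work with the vertex ordering v_0 < v_1 < v_2 < v_3. The simplices of K, each written with vertices in increasing order, are:

  0-simplices (4): [v_0], [v_1], [v_2], [v_3]
  1-simplices (6): [v_0,v_1], [v_0,v_2], [v_0,v_3], [v_1,v_2], [v_1,v_3], [v_2,v_3]
  2-simplices (4): [v_0,v_1,v_2], [v_0,v_1,v_3], [v_0,v_2,v_3], [v_1,v_2,v_3]

Hence C_0 ≅ Z^4, C_1 ≅ Z^6, C_2 ≅ Z^4.

The boundary map ∂_1: C_1 → C_0 sends each edge [p,q] (with p < q) to q − p.
As a 4×6 matrix over Z this has rank 3, with invariant factors (1,1,1).

The boundary map ∂_2: C_2 → C_1 maps a triangle to the signed sum of its edges. For instance
  ∂[v_1,v_2,v_3] = [v_2,v_3] − [v_1,v_3] + [v_1,v_2],
  ∂[v_0,v_1,v_3] = [v_1,v_3] − [v_0,v_3] + [v_0,v_1].
This gives a 6×4 integer matrix of rank 3; reducing to Smith normal form yields diagonal entries (1,1,1).

Reading off H_k = ker ∂_k / im ∂_{k+1}:

  H_0: rank C_0 − rank ∂_1 = 4 − 3 = 1, and the invariant factors of ∂_1 are all 1, so H_0 ≅ Z.
  H_1: rank ker ∂_1 − rank ∂_2 = (6 − 3) − 3 = 0, and the invariant factors of ∂_2 are all 1, so H_1 ≅ 0.
  H_2: rank ker ∂_2 − rank ∂_3 = (4 − 3) − 0 = 1, and there is no ∂_3, so H_2 ≅ Z.

As a check, the Euler characteristic is 4 − 6 + 4 = 2, which agrees with 1 − 0 + 1 = 2.

Hence the Betti numbers are b_0 = 1, b_1 = 0, b_2 = 1.

b_0 = 1, b_1 = 0, b_2 = 1.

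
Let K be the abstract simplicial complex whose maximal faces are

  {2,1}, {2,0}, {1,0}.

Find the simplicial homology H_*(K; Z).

H_0 = Z,  H_1 = Z.

Fix the vertex order 0 < 1 < 2 and write every simplex with vertices in increasing order. Then dim K = 1 and the simplices of K are:

  0-simplices (3): [0], [1], [2]
  1-simplices (3): [0,1], [0,2], [1,2]

Hence C_0 ≅ Z^3, C_1 ≅ Z^3.

Boundary ∂_1: C_1 → C_0 is given by ∂[p,q] = [q] − [p]. For instance
  ∂[1,2] = [2] − [1].
This gives a 3×3 integer matrix of rank 2; reducing to Smith normal form yields diagonal entries (1,1).

Reading off H_k = ker ∂_k / im ∂_{k+1}:

  H_0: rank C_0 − rank ∂_1 = 3 − 2 = 1, and the invariant factors of ∂_1 are all 1, so H_0 ≅ Z.
  H_1: rank ker ∂_1 − rank ∂_2 = (3 − 2) − 0 = 1, and there is no ∂_2, so H_1 ≅ Z.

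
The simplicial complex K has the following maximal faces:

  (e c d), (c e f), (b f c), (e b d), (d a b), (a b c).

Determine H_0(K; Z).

H_0 = Z.

Take the total order a < b < c < d < e < f on the vertex set. Then K (dimension 2) consists of the simplices:

  0-simplices (6): a, b, c, d, e, f
  1-simplices (12): ab, ac, ad, bc, bd, be, bf, cd, ce, cf, de, ef
  2-simplices (6): abc, abd, bcf, bde, cde, cef

Hence C_0 ≅ Z^6, C_1 ≅ Z^12, C_2 ≅ Z^6.

The boundary map ∂_1: C_1 → C_0 sends each edge [p,q] (with p < q) to q − p.
This gives a 6×12 integer matrix of rank 5; reducing to Smith normal form yields diagonal entries (1,1,1,1,1).

Boundary ∂_2: C_2 → C_1 maps a triangle to the signed sum of its edges. For instance
  ∂abc = bc − ac + ab,
  ∂bcf = cf − bf + bc.
This gives a 12×6 integer matrix of rank 6; reducing to Smith normal form yields diagonal entries (1,1,1,1,1,1).

Reading off H_k = ker ∂_k / im ∂_{k+1}:

  H_0: rank C_0 − rank ∂_1 = 6 − 5 = 1, and the invariant factors of ∂_1 are all 1, so H_0 = Z.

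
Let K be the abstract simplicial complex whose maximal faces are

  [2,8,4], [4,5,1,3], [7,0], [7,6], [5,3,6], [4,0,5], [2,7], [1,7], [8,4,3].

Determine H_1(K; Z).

We work with the vertex ordering 0 < 1 < 2 < 3 < 4 < 5 < 6 < 7 < 8. The simplices of K, each written with vertices in increasing order, are:

  0-simplices (9): [0], [1], [2], [3], [4], [5], [6], [7], [8]
  1-simplices (18): [0,4], [0,5], [0,7], [1,3], [1,4], [1,5], [1,7], [2,4], [2,7], [2,8], [3,4], [3,5], [3,6], [3,8], [4,5], [4,8], [5,6], [6,7]
  2-simplices (8): [0,4,5], [1,3,4], [1,3,5], [1,4,5], [2,4,8], [3,4,5], [3,4,8], [3,5,6]
  3-simplices (1): [1,3,4,5]

so the chain groups are C_0 ≅ Z^9, C_1 ≅ Z^18, C_2 ≅ Z^8, C_3 ≅ Z^1.

The boundary map ∂_1: C_1 → C_0 maps an edge to its endpoints' difference, ∂[p,q] = q − p.
This gives a 9×18 integer matrix of rank 8; reducing to Smith normal form yields diagonal entries (1,1,1,1,1,1,1,1).

Boundary ∂_2: C_2 → C_1 sends each 2-simplex [p,q,r] to [q,r] − [p,r] + [p,q]. For instance
  ∂[3,4,8] = [4,8] − [3,8] + [3,4],
  ∂[3,5,6] = [5,6] − [3,6] + [3,5].
The 18×8 boundary matrix has rank 7 and Smith normal form diag(1,1,1,1,1,1,1).

The boundary map ∂_3: C_3 → C_2 sends each 3-simplex σ to the alternating sum Σ_i (−1)^i (σ with its i-th vertex removed). For instance
  ∂[1,3,4,5] = [3,4,5] − [1,4,5] + [1,3,5] − [1,3,4].
The 8×1 boundary matrix has rank 1 and Smith normal form diag(1).

Now H_k = ker ∂_k / im ∂_{k+1}, so:

  H_1: rank ker ∂_1 − rank ∂_2 = (18 − 8) − 7 = 3, and the invariant factors of ∂_2 are all 1, so H_1 = Z^3.

H_1 ≅ Z^3.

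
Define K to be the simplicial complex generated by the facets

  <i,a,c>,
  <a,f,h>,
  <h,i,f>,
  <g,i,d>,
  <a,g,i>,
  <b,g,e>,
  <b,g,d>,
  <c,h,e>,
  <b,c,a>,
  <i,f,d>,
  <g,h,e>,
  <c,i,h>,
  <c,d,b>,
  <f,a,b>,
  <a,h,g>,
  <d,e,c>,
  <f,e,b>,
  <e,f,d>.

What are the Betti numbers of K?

Take the total order a < b < c < d < e < f < g < h < i on the vertex set. Then K (dimension 2) consists of the simplices:

  0-simplices (9): a, b, c, d, e, f, g, h, i
  1-simplices (27): ab, ac, af, ag, ah, ai, bc, bd, be, bf, bg, cd, ce, ch, ci, de, df, dg, di, ef, eg, eh, fh, fi, gh, gi, hi
  2-simplices (18): abc, abf, aci, afh, agh, agi, bcd, bdg, bef, beg, cde, ceh, chi, def, dfi, dgi, egh, fhi

so the chain groups are C_0 ≅ Z^9, C_1 ≅ Z^27, C_2 ≅ Z^18.

The boundary map ∂_1: C_1 → C_0 sends each edge [p,q] (with p < q) to q − p. For instance
  ∂ch = h − c.
This gives a 9×27 integer matrix of rank 8; reducing to Smith normal form yields diagonal entries (1,1,1,1,1,1,1,1).

∂_2: C_2 → C_1 maps a triangle to the signed sum of its edges. For instance
  ∂bef = ef − bf + be,
  ∂dfi = fi − di + df.
The resulting 27×18 matrix has rank 18, and its Smith normal form has invariant factors (1,1,1,1,1,1,1,1,1,1,1,1,1,1,1,1,1,2).

Reading off H_k = ker ∂_k / im ∂_{k+1}:

  H_0: rank C_0 − rank ∂_1 = 9 − 8 = 1, and the invariant factors of ∂_1 are all 1, so H_0 = Z.
  H_1: rank ker ∂_1 − rank ∂_2 = (27 − 8) − 18 = 1, and ∂_2 has invariant factor 2 > 1, so H_1 = Z ⊕ Z/2.
  H_2: rank ker ∂_2 − rank ∂_3 = (18 − 18) − 0 = 0, and there is no ∂_3, so H_2 = 0.

Hence the Betti numbers are b_0 = 1, b_1 = 1, b_2 = 0.

b_0 = 1, b_1 = 1, b_2 = 0.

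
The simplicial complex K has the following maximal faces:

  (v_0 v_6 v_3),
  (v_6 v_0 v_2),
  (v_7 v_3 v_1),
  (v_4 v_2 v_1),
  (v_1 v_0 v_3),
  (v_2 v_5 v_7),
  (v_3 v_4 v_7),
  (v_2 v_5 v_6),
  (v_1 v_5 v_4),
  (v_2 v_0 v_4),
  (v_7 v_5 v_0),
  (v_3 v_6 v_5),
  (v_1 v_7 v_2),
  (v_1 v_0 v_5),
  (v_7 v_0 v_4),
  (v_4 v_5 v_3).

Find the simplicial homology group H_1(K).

Fix the vertex order v_0 < v_1 < v_2 < v_3 < v_4 < v_5 < v_6 < v_7 and write every simplex with vertices in increasing order. Then dim K = 2 and the simplices of K are:

  0-simplices (8): [v_0], [v_1], [v_2], [v_3], [v_4], [v_5], [v_6], [v_7]
  1-simplices (24): (24 of them)
  2-simplices (16): (16 of them)

Hence C_0 ≅ Z^8, C_1 ≅ Z^24, C_2 ≅ Z^16.

Boundary ∂_1: C_1 → C_0 maps an edge to its endpoints' difference, ∂[p,q] = q − p.
This gives a 8×24 integer matrix of rank 7; reducing to Smith normal form yields diagonal entries (1,1,1,1,1,1,1).

∂_2: C_2 → C_1 acts by ∂[p,q,r] = [q,r] − [p,r] + [p,q]. For instance
  ∂[v_2,v_5,v_7] = [v_5,v_7] − [v_2,v_7] + [v_2,v_5],
  ∂[v_0,v_2,v_6] = [v_2,v_6] − [v_0,v_6] + [v_0,v_2].
The resulting 24×16 matrix has rank 15, and its Smith normal form has invariant factors (1,1,1,1,1,1,1,1,1,1,1,1,1,1,1).

From H_k ≅ ker(∂_k) / im(∂_{k+1}) we obtain:

  H_1: rank ker ∂_1 − rank ∂_2 = (24 − 7) − 15 = 2, and the invariant factors of ∂_2 are all 1, so H_1 ≅ Z^2.

H_1 = Z^2.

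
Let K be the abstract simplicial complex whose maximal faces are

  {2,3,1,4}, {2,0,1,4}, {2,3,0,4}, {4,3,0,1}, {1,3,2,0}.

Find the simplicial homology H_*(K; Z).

Take the total order 0 < 1 < 2 < 3 < 4 on the vertex set. Then K (dimension 3) consists of the simplices:

  0-simplices (5): [0], [1], [2], [3], [4]
  1-simplices (10): [0,1], [0,2], [0,3], [0,4], [1,2], [1,3], [1,4], [2,3], [2,4], [3,4]
  2-simplices (10): [0,1,2], [0,1,3], [0,1,4], [0,2,3], [0,2,4], [0,3,4], [1,2,3], [1,2,4], [1,3,4], [2,3,4]
  3-simplices (5): [0,1,2,3], [0,1,2,4], [0,1,3,4], [0,2,3,4], [1,2,3,4]

Hence C_0 ≅ Z^5, C_1 ≅ Z^10, C_2 ≅ Z^10, C_3 ≅ Z^5.

The boundary map ∂_1: C_1 → C_0 sends each edge [p,q] (with p < q) to q − p. For instance
  ∂[0,1] = [1] − [0].
As a 5×10 matrix over Z this has rank 4, with invariant factors (1,1,1,1).

∂_2: C_2 → C_1 sends each 2-simplex [p,q,r] to [q,r] − [p,r] + [p,q]. For instance
  ∂[0,1,3] = [1,3] − [0,3] + [0,1],
  ∂[0,3,4] = [3,4] − [0,4] + [0,3].
The 10×10 boundary matrix has rank 6 and Smith normal form diag(1,1,1,1,1,1).

The boundary map ∂_3: C_3 → C_2 sends each 3-simplex σ to the alternating sum Σ_i (−1)^i (σ with its i-th vertex removed). For instance
  ∂[0,1,2,3] = [1,2,3] − [0,2,3] + [0,1,3] − [0,1,2],
  ∂[0,1,2,4] = [1,2,4] − [0,2,4] + [0,1,4] − [0,1,2].
This gives a 10×5 integer matrix of rank 4; reducing to Smith normal form yields diagonal entries (1,1,1,1).

Reading off H_k = ker ∂_k / im ∂_{k+1}:

  H_0: rank C_0 − rank ∂_1 = 5 − 4 = 1, and the invariant factors of ∂_1 are all 1, so H_0 = Z.
  H_1: rank ker ∂_1 − rank ∂_2 = (10 − 4) − 6 = 0, and the invariant factors of ∂_2 are all 1, so H_1 = 0.
  H_2: rank ker ∂_2 − rank ∂_3 = (10 − 6) − 4 = 0, and the invariant factors of ∂_3 are all 1, so H_2 = 0.
  H_3: rank ker ∂_3 − rank ∂_4 = (5 − 4) − 0 = 1, and there is no ∂_4, so H_3 = Z.

H_0 = Z,  H_1 = 0,  H_2 = 0,  H_3 = Z.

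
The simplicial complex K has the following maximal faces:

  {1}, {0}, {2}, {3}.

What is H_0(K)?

K has 4 vertices.
rank ∂_0 = 0, rank ∂_1 = 0 ⇒ b_0 = 4 − 0 − 0 = 4. So H_0 ≅ Z^4.

H_0 ≅ Z^4.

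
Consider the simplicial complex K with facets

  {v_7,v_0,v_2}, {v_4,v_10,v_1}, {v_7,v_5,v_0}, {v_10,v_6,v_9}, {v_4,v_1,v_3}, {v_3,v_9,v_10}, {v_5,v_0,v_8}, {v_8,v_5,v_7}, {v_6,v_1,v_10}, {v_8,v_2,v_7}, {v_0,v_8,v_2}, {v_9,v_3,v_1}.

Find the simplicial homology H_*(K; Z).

Fix the vertex order v_0 < v_1 < v_2 < v_3 < v_4 < v_5 < v_6 < v_7 < v_8 < v_9 < v_10 and write every simplex with vertices in increasing order. Then dim K = 2 and the simplices of K are:

  0-simplices (11): [v_0], [v_1], [v_2], [v_3], [v_4], [v_5], [v_6], [v_7], [v_8], [v_9], [v_10]
  1-simplices (21): (21 of them)
  2-simplices (12): (12 of them)

so the chain groups are C_0 ≅ Z^11, C_1 ≅ Z^21, C_2 ≅ Z^12.

The boundary map ∂_1: C_1 → C_0 is given by ∂[p,q] = [q] − [p].
This gives a 11×21 integer matrix of rank 9; reducing to Smith normal form yields diagonal entries (1,1,1,1,1,1,1,1,1).

∂_2: C_2 → C_1 maps a triangle to the signed sum of its edges. For instance
  ∂[v_0,v_5,v_8] = [v_5,v_8] − [v_0,v_8] + [v_0,v_5],
  ∂[v_3,v_9,v_10] = [v_9,v_10] − [v_3,v_10] + [v_3,v_9].
The 21×12 boundary matrix has rank 11 and Smith normal form diag(1,1,1,1,1,1,1,1,1,1,1).

Now H_k = ker ∂_k / im ∂_{k+1}, so:

  H_0: rank C_0 − rank ∂_1 = 11 − 9 = 2, and the invariant factors of ∂_1 are all 1, so H_0 = Z^2.
  H_1: rank ker ∂_1 − rank ∂_2 = (21 − 9) − 11 = 1, and the invariant factors of ∂_2 are all 1, so H_1 = Z.
  H_2: rank ker ∂_2 − rank ∂_3 = (12 − 11) − 0 = 1, and there is no ∂_3, so H_2 = Z.

As a check, the Euler characteristic is 11 − 21 + 12 = 2, which agrees with 2 − 1 + 1 = 2.

H_0 = Z^2,  H_1 = Z,  H_2 = Z.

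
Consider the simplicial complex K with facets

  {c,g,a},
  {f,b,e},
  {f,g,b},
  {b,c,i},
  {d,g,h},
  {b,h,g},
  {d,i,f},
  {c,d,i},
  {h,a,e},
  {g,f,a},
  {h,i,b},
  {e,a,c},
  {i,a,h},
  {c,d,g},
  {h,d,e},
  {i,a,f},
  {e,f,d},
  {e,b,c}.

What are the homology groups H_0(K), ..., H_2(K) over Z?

Order the vertices as a < b < c < d < e < f < g < h < i. Listing each simplex with vertices in this order, K has dimension 2 with simplices:

  0-simplices (9): a, b, c, d, e, f, g, h, i
  1-simplices (27): ac, ae, af, ag, ah, ai, bc, be, bf, bg, bh, bi, cd, ce, cg, ci, de, df, dg, dh, di, ef, eh, fg, fi, gh, hi
  2-simplices (18): ace, acg, aeh, afg, afi, ahi, bce, bci, bef, bfg, bgh, bhi, cdg, cdi, def, deh, dfi, dgh

so the chain groups are C_0 ≅ Z^9, C_1 ≅ Z^27, C_2 ≅ Z^18.

The boundary map ∂_1: C_1 → C_0 is given by ∂[p,q] = [q] − [p]. For instance
  ∂ci = i − c.
This gives a 9×27 integer matrix of rank 8; reducing to Smith normal form yields diagonal entries (1,1,1,1,1,1,1,1).

The boundary map ∂_2: C_2 → C_1 maps a triangle to the signed sum of its edges. For instance
  ∂ahi = hi − ai + ah,
  ∂ace = ce − ae + ac.
The 27×18 boundary matrix has rank 17 and Smith normal form diag(1,1,1,1,1,1,1,1,1,1,1,1,1,1,1,1,1).

Computing H_k = (kernel of ∂_k) / (image of ∂_{k+1}):

  H_0: rank C_0 − rank ∂_1 = 9 − 8 = 1, and the invariant factors of ∂_1 are all 1, so H_0 = Z.
  H_1: rank ker ∂_1 − rank ∂_2 = (27 − 8) − 17 = 2, and the invariant factors of ∂_2 are all 1, so H_1 = Z^2.
  H_2: rank ker ∂_2 − rank ∂_3 = (18 − 17) − 0 = 1, and there is no ∂_3, so H_2 = Z.

As a check, the Euler characteristic is 9 − 27 + 18 = 0, which agrees with 1 − 2 + 1 = 0.

H_0 = Z,  H_1 = Z^2,  H_2 = Z.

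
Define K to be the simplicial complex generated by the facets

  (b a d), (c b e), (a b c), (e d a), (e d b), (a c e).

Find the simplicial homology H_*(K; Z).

H_0 ≅ Z,  H_1 = 0,  H_2 ≅ Z.

Order the vertices as a < b < c < d < e. Listing each simplex with vertices in this order, K has dimension 2 with simplices:

  0-simplices (5): a, b, c, d, e
  1-simplices (9): ab, ac, ad, ae, bc, bd, be, ce, de
  2-simplices (6): abc, abd, ace, ade, bce, bde

so the chain groups are C_0 ≅ Z^5, C_1 ≅ Z^9, C_2 ≅ Z^6.

Boundary ∂_1: C_1 → C_0 sends each edge [p,q] (with p < q) to q − p. For instance
  ∂ce = e − c.
The 5×9 boundary matrix has rank 4 and Smith normal form diag(1,1,1,1).

∂_2: C_2 → C_1 sends each 2-simplex [p,q,r] to [q,r] − [p,r] + [p,q]. For instance
  ∂abd = bd − ad + ab,
  ∂ade = de − ae + ad.
The resulting 9×6 matrix has rank 5, and its Smith normal form has invariant factors (1,1,1,1,1).

Computing H_k = (kernel of ∂_k) / (image of ∂_{k+1}):

  H_0: rank C_0 − rank ∂_1 = 5 − 4 = 1, and the invariant factors of ∂_1 are all 1, so H_0 ≅ Z.
  H_1: rank ker ∂_1 − rank ∂_2 = (9 − 4) − 5 = 0, and the invariant factors of ∂_2 are all 1, so H_1 ≅ 0.
  H_2: rank ker ∂_2 − rank ∂_3 = (6 − 5) − 0 = 1, and there is no ∂_3, so H_2 ≅ Z.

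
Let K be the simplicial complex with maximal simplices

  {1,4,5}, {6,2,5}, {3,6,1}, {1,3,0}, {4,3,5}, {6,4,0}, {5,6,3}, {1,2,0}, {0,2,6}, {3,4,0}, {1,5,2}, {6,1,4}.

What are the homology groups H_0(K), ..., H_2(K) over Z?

H_0 = Z,  H_1 = Z/2Z,  H_2 = 0.

Take the total order 0 < 1 < 2 < 3 < 4 < 5 < 6 on the vertex set. Then K (dimension 2) consists of the simplices:

  0-simplices (7): [0], [1], [2], [3], [4], [5], [6]
  1-simplices (18): [0,1], [0,2], [0,3], [0,4], [0,6], [1,2], [1,3], [1,4], [1,5], [1,6], [2,5], [2,6], [3,4], [3,5], [3,6], [4,5], [4,6], [5,6]
  2-simplices (12): [0,1,2], [0,1,3], [0,2,6], [0,3,4], [0,4,6], [1,2,5], [1,3,6], [1,4,5], [1,4,6], [2,5,6], [3,4,5], [3,5,6]

so the chain groups are C_0 ≅ Z^7, C_1 ≅ Z^18, C_2 ≅ Z^12.

∂_1: C_1 → C_0 is given by ∂[p,q] = [q] − [p].
The resulting 7×18 matrix has rank 6, and its Smith normal form has invariant factors (1,1,1,1,1,1).

∂_2: C_2 → C_1 maps a triangle to the signed sum of its edges. For instance
  ∂[1,4,6] = [4,6] − [1,6] + [1,4],
  ∂[2,5,6] = [5,6] − [2,6] + [2,5].
The 18×12 boundary matrix has rank 12 and Smith normal form diag(1,1,1,1,1,1,1,1,1,1,1,2).

From H_k ≅ ker(∂_k) / im(∂_{k+1}) we obtain:

  H_0: rank C_0 − rank ∂_1 = 7 − 6 = 1, and the invariant factors of ∂_1 are all 1, so H_0 = Z.
  H_1: rank ker ∂_1 − rank ∂_2 = (18 − 6) − 12 = 0, and ∂_2 has invariant factor 2 > 1, so H_1 = Z/2Z.
  H_2: rank ker ∂_2 − rank ∂_3 = (12 − 12) − 0 = 0, and there is no ∂_3, so H_2 = 0.

(K is a triangulation of the real projective plane RP^2.)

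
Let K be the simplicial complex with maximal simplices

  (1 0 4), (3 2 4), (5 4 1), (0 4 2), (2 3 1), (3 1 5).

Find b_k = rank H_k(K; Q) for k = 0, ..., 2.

b_0 = 1, b_1 = 1, b_2 = 0.

We work with the vertex ordering 0 < 1 < 2 < 3 < 4 < 5. The simplices of K, each written with vertices in increasing order, are:

  0-simplices (6): [0], [1], [2], [3], [4], [5]
  1-simplices (12): [0,1], [0,2], [0,4], [1,2], [1,3], [1,4], [1,5], [2,3], [2,4], [3,4], [3,5], [4,5]
  2-simplices (6): [0,1,4], [0,2,4], [1,2,3], [1,3,5], [1,4,5], [2,3,4]

Hence C_0 ≅ Z^6, C_1 ≅ Z^12, C_2 ≅ Z^6.

Boundary ∂_1: C_1 → C_0 sends each edge [p,q] (with p < q) to q − p.
The resulting 6×12 matrix has rank 5, and its Smith normal form has invariant factors (1,1,1,1,1).

The boundary map ∂_2: C_2 → C_1 maps a triangle to the signed sum of its edges. For instance
  ∂[1,2,3] = [2,3] − [1,3] + [1,2],
  ∂[1,4,5] = [4,5] − [1,5] + [1,4].
As a 12×6 matrix over Z this has rank 6, with invariant factors (1,1,1,1,1,1).

Now H_k = ker ∂_k / im ∂_{k+1}, so:

  H_0: rank C_0 − rank ∂_1 = 6 − 5 = 1, and the invariant factors of ∂_1 are all 1, so H_0 ≅ Z.
  H_1: rank ker ∂_1 − rank ∂_2 = (12 − 5) − 6 = 1, and the invariant factors of ∂_2 are all 1, so H_1 ≅ Z.
  H_2: rank ker ∂_2 − rank ∂_3 = (6 − 6) − 0 = 0, and there is no ∂_3, so H_2 ≅ 0.

Hence the Betti numbers are b_0 = 1, b_1 = 1, b_2 = 0.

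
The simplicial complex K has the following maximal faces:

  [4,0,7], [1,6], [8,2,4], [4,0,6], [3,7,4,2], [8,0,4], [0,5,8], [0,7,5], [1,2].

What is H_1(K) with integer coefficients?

We work with the vertex ordering 0 < 1 < 2 < 3 < 4 < 5 < 6 < 7 < 8. The simplices of K, each written with vertices in increasing order, are:

  0-simplices (9): [0], [1], [2], [3], [4], [5], [6], [7], [8]
  1-simplices (18): [0,4], [0,5], [0,6], [0,7], [0,8], [1,2], [1,6], [2,3], [2,4], [2,7], [2,8], [3,4], [3,7], [4,6], [4,7], [4,8], [5,7], [5,8]
  2-simplices (10): [0,4,6], [0,4,7], [0,4,8], [0,5,7], [0,5,8], [2,3,4], [2,3,7], [2,4,7], [2,4,8], [3,4,7]
  3-simplices (1): [2,3,4,7]

giving chain groups C_0 ≅ Z^9, C_1 ≅ Z^18, C_2 ≅ Z^10, C_3 ≅ Z^1.

The boundary map ∂_1: C_1 → C_0 sends each edge [p,q] (with p < q) to q − p. For instance
  ∂[1,6] = [6] − [1].
The 9×18 boundary matrix has rank 8 and Smith normal form diag(1,1,1,1,1,1,1,1).

Boundary ∂_2: C_2 → C_1 maps a triangle to the signed sum of its edges. For instance
  ∂[0,5,7] = [5,7] − [0,7] + [0,5],
  ∂[0,4,6] = [4,6] − [0,6] + [0,4].
The resulting 18×10 matrix has rank 9, and its Smith normal form has invariant factors (1,1,1,1,1,1,1,1,1).

The boundary map ∂_3: C_3 → C_2 sends each 3-simplex σ to the alternating sum Σ_i (−1)^i (σ with its i-th vertex removed). For instance
  ∂[2,3,4,7] = [3,4,7] − [2,4,7] + [2,3,7] − [2,3,4].
This gives a 10×1 integer matrix of rank 1; reducing to Smith normal form yields diagonal entries (1).

Reading off H_k = ker ∂_k / im ∂_{k+1}:

  H_1: rank ker ∂_1 − rank ∂_2 = (18 − 8) − 9 = 1, and the invariant factors of ∂_2 are all 1, so H_1 ≅ Z.

H_1 = Z.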